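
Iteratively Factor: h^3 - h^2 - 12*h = (h + 3)*(h^2 - 4*h) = (h - 4)*(h + 3)*(h)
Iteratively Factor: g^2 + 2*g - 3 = (g - 1)*(g + 3)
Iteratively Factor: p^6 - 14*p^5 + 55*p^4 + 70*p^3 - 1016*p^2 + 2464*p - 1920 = (p - 2)*(p^5 - 12*p^4 + 31*p^3 + 132*p^2 - 752*p + 960) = (p - 4)*(p - 2)*(p^4 - 8*p^3 - p^2 + 128*p - 240) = (p - 5)*(p - 4)*(p - 2)*(p^3 - 3*p^2 - 16*p + 48) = (p - 5)*(p - 4)*(p - 2)*(p + 4)*(p^2 - 7*p + 12) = (p - 5)*(p - 4)*(p - 3)*(p - 2)*(p + 4)*(p - 4)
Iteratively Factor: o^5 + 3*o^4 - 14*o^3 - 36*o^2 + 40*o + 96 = (o + 2)*(o^4 + o^3 - 16*o^2 - 4*o + 48) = (o + 2)^2*(o^3 - o^2 - 14*o + 24) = (o - 2)*(o + 2)^2*(o^2 + o - 12) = (o - 2)*(o + 2)^2*(o + 4)*(o - 3)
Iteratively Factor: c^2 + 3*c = (c)*(c + 3)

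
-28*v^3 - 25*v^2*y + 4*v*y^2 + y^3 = (-4*v + y)*(v + y)*(7*v + y)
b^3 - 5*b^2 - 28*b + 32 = (b - 8)*(b - 1)*(b + 4)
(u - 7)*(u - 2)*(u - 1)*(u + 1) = u^4 - 9*u^3 + 13*u^2 + 9*u - 14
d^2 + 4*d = d*(d + 4)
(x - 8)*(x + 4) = x^2 - 4*x - 32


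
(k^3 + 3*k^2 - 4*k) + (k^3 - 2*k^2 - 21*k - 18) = 2*k^3 + k^2 - 25*k - 18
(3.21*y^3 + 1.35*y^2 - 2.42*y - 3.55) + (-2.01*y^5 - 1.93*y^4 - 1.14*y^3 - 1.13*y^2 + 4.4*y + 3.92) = -2.01*y^5 - 1.93*y^4 + 2.07*y^3 + 0.22*y^2 + 1.98*y + 0.37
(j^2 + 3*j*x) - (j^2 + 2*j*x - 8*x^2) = j*x + 8*x^2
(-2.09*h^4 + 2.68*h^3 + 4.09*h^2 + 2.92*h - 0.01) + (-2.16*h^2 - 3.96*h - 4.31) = -2.09*h^4 + 2.68*h^3 + 1.93*h^2 - 1.04*h - 4.32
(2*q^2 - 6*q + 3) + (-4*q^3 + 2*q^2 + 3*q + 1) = -4*q^3 + 4*q^2 - 3*q + 4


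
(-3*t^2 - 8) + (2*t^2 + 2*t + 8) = -t^2 + 2*t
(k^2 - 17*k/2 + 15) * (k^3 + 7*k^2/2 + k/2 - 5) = k^5 - 5*k^4 - 57*k^3/4 + 173*k^2/4 + 50*k - 75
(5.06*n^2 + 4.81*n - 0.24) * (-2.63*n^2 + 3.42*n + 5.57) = -13.3078*n^4 + 4.6549*n^3 + 45.2656*n^2 + 25.9709*n - 1.3368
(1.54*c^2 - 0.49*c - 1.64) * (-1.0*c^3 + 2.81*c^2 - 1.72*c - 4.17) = -1.54*c^5 + 4.8174*c^4 - 2.3857*c^3 - 10.1874*c^2 + 4.8641*c + 6.8388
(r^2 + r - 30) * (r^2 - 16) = r^4 + r^3 - 46*r^2 - 16*r + 480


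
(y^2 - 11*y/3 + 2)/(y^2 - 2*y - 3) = (y - 2/3)/(y + 1)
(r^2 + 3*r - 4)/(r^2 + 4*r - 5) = (r + 4)/(r + 5)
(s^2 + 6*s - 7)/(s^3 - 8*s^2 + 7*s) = (s + 7)/(s*(s - 7))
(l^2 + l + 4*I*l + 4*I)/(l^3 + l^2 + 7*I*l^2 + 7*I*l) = (l + 4*I)/(l*(l + 7*I))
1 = 1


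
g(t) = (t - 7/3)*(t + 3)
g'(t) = 2*t + 2/3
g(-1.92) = -4.59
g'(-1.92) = -3.17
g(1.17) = -4.85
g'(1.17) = 3.01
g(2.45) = 0.64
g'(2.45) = 5.57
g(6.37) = 37.82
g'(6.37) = 13.41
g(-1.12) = -6.49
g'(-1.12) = -1.57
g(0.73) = -5.98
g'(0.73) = 2.13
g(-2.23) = -3.51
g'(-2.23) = -3.79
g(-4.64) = 11.44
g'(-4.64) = -8.61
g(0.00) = -7.00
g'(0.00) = 0.67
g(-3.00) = 0.00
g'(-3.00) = -5.33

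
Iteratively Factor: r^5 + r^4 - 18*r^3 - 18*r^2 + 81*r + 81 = (r - 3)*(r^4 + 4*r^3 - 6*r^2 - 36*r - 27) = (r - 3)^2*(r^3 + 7*r^2 + 15*r + 9) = (r - 3)^2*(r + 3)*(r^2 + 4*r + 3) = (r - 3)^2*(r + 1)*(r + 3)*(r + 3)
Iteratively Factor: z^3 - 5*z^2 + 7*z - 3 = (z - 3)*(z^2 - 2*z + 1) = (z - 3)*(z - 1)*(z - 1)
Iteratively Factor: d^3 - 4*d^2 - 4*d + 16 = (d - 4)*(d^2 - 4) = (d - 4)*(d + 2)*(d - 2)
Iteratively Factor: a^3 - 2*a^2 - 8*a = (a - 4)*(a^2 + 2*a) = (a - 4)*(a + 2)*(a)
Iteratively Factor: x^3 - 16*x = (x)*(x^2 - 16) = x*(x + 4)*(x - 4)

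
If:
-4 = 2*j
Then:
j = -2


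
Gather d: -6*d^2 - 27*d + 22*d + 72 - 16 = -6*d^2 - 5*d + 56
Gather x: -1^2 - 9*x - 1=-9*x - 2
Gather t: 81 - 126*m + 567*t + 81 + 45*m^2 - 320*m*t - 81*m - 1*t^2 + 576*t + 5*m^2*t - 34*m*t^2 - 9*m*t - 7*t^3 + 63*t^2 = 45*m^2 - 207*m - 7*t^3 + t^2*(62 - 34*m) + t*(5*m^2 - 329*m + 1143) + 162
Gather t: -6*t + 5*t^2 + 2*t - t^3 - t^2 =-t^3 + 4*t^2 - 4*t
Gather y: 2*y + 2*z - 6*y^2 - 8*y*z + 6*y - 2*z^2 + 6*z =-6*y^2 + y*(8 - 8*z) - 2*z^2 + 8*z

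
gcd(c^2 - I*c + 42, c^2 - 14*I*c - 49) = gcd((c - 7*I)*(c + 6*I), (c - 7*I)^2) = c - 7*I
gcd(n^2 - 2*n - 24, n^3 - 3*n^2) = 1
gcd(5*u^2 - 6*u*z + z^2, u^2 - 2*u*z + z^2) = -u + z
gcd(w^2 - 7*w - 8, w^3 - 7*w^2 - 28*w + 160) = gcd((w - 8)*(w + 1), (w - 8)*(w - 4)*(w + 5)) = w - 8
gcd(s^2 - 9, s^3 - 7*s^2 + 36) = s - 3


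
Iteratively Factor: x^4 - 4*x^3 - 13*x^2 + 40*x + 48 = (x + 3)*(x^3 - 7*x^2 + 8*x + 16) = (x + 1)*(x + 3)*(x^2 - 8*x + 16) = (x - 4)*(x + 1)*(x + 3)*(x - 4)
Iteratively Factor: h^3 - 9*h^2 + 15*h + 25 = (h + 1)*(h^2 - 10*h + 25) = (h - 5)*(h + 1)*(h - 5)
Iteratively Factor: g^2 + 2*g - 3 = (g + 3)*(g - 1)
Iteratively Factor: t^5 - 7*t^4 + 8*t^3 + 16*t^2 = (t - 4)*(t^4 - 3*t^3 - 4*t^2) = t*(t - 4)*(t^3 - 3*t^2 - 4*t) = t^2*(t - 4)*(t^2 - 3*t - 4) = t^2*(t - 4)*(t + 1)*(t - 4)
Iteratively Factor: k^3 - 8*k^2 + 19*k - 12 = (k - 1)*(k^2 - 7*k + 12) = (k - 3)*(k - 1)*(k - 4)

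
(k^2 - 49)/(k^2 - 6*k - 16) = (49 - k^2)/(-k^2 + 6*k + 16)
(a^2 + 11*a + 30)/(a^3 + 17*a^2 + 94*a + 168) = (a + 5)/(a^2 + 11*a + 28)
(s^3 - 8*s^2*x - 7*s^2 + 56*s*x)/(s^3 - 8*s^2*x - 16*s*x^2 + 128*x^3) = s*(7 - s)/(-s^2 + 16*x^2)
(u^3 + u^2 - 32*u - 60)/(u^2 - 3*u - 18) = (u^2 + 7*u + 10)/(u + 3)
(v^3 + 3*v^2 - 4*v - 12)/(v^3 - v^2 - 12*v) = (v^2 - 4)/(v*(v - 4))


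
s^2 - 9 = (s - 3)*(s + 3)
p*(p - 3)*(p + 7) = p^3 + 4*p^2 - 21*p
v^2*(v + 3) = v^3 + 3*v^2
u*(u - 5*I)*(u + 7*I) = u^3 + 2*I*u^2 + 35*u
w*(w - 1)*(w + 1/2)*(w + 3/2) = w^4 + w^3 - 5*w^2/4 - 3*w/4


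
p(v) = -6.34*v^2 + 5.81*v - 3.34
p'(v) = 5.81 - 12.68*v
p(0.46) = -2.01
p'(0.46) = -0.02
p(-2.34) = -51.65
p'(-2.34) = 35.48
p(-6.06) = -271.38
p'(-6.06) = 82.65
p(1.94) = -15.93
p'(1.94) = -18.79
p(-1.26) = -20.73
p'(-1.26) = 21.79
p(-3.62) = -107.45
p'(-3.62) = 51.71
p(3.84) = -74.52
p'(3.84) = -42.88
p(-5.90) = -258.31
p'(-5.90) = 80.62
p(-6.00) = -266.44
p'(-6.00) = 81.89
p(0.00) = -3.34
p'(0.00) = 5.81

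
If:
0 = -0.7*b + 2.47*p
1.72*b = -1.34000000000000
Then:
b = -0.78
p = -0.22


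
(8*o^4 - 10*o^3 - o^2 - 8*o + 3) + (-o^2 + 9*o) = 8*o^4 - 10*o^3 - 2*o^2 + o + 3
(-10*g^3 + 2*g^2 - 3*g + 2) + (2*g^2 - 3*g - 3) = -10*g^3 + 4*g^2 - 6*g - 1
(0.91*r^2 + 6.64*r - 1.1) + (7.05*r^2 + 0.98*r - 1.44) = 7.96*r^2 + 7.62*r - 2.54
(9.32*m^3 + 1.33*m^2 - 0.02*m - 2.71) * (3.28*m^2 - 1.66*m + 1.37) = 30.5696*m^5 - 11.1088*m^4 + 10.495*m^3 - 7.0335*m^2 + 4.4712*m - 3.7127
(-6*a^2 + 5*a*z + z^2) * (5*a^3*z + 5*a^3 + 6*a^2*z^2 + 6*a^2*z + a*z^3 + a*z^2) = -30*a^5*z - 30*a^5 - 11*a^4*z^2 - 11*a^4*z + 29*a^3*z^3 + 29*a^3*z^2 + 11*a^2*z^4 + 11*a^2*z^3 + a*z^5 + a*z^4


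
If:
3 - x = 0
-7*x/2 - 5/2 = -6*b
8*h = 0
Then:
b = 13/6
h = 0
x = 3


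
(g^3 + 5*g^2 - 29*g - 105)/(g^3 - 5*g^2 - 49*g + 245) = (g + 3)/(g - 7)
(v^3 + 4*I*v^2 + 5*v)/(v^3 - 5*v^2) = (v^2 + 4*I*v + 5)/(v*(v - 5))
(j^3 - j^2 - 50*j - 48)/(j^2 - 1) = (j^2 - 2*j - 48)/(j - 1)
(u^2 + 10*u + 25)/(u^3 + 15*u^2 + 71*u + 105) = (u + 5)/(u^2 + 10*u + 21)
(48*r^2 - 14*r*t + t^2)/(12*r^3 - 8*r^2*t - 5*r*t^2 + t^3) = (8*r - t)/(2*r^2 - r*t - t^2)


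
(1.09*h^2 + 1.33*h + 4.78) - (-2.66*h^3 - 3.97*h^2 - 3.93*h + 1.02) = 2.66*h^3 + 5.06*h^2 + 5.26*h + 3.76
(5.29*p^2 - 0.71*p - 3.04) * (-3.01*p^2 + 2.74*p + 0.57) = -15.9229*p^4 + 16.6317*p^3 + 10.2203*p^2 - 8.7343*p - 1.7328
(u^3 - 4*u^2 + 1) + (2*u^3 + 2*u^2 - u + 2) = 3*u^3 - 2*u^2 - u + 3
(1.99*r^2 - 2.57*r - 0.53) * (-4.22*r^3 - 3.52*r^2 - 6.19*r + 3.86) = -8.3978*r^5 + 3.8406*r^4 - 1.0351*r^3 + 25.4553*r^2 - 6.6395*r - 2.0458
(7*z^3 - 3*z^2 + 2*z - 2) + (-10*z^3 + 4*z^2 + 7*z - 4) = -3*z^3 + z^2 + 9*z - 6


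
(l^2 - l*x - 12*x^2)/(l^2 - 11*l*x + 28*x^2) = (-l - 3*x)/(-l + 7*x)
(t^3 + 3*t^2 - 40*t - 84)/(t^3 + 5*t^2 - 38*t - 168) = (t + 2)/(t + 4)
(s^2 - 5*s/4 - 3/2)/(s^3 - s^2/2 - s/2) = (-4*s^2 + 5*s + 6)/(2*s*(-2*s^2 + s + 1))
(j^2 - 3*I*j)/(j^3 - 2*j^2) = (j - 3*I)/(j*(j - 2))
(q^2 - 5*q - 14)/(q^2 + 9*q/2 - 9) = 2*(q^2 - 5*q - 14)/(2*q^2 + 9*q - 18)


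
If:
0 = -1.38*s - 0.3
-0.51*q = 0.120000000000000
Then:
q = -0.24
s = -0.22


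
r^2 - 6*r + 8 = (r - 4)*(r - 2)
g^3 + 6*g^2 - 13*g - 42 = (g - 3)*(g + 2)*(g + 7)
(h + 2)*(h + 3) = h^2 + 5*h + 6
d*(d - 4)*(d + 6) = d^3 + 2*d^2 - 24*d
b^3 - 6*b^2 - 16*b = b*(b - 8)*(b + 2)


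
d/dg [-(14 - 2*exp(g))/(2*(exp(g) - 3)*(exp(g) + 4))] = (-exp(2*g) + 14*exp(g) - 5)*exp(g)/(exp(4*g) + 2*exp(3*g) - 23*exp(2*g) - 24*exp(g) + 144)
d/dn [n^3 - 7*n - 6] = 3*n^2 - 7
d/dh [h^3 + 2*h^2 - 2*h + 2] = 3*h^2 + 4*h - 2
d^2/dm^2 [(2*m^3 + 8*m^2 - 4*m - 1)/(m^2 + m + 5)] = 2*(-20*m^3 - 93*m^2 + 207*m + 224)/(m^6 + 3*m^5 + 18*m^4 + 31*m^3 + 90*m^2 + 75*m + 125)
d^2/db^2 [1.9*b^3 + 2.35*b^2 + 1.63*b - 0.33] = 11.4*b + 4.7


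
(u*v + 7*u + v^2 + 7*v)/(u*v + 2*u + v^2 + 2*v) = (v + 7)/(v + 2)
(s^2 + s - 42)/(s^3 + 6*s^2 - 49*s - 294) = (s - 6)/(s^2 - s - 42)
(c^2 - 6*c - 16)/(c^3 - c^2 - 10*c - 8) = (c - 8)/(c^2 - 3*c - 4)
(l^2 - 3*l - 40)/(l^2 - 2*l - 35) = (l - 8)/(l - 7)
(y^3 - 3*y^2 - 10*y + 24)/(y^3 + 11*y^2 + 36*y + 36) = (y^2 - 6*y + 8)/(y^2 + 8*y + 12)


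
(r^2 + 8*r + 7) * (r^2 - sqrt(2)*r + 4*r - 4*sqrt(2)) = r^4 - sqrt(2)*r^3 + 12*r^3 - 12*sqrt(2)*r^2 + 39*r^2 - 39*sqrt(2)*r + 28*r - 28*sqrt(2)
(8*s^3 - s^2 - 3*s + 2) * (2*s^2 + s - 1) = 16*s^5 + 6*s^4 - 15*s^3 + 2*s^2 + 5*s - 2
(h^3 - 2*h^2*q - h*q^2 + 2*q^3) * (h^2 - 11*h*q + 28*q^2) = h^5 - 13*h^4*q + 49*h^3*q^2 - 43*h^2*q^3 - 50*h*q^4 + 56*q^5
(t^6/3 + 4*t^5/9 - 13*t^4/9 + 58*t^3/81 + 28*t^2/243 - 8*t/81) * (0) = 0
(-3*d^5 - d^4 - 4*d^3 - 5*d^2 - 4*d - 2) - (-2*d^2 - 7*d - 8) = -3*d^5 - d^4 - 4*d^3 - 3*d^2 + 3*d + 6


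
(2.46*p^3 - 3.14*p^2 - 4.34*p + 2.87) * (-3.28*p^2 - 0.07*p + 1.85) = -8.0688*p^5 + 10.127*p^4 + 19.006*p^3 - 14.9188*p^2 - 8.2299*p + 5.3095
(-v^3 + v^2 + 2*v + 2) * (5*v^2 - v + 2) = -5*v^5 + 6*v^4 + 7*v^3 + 10*v^2 + 2*v + 4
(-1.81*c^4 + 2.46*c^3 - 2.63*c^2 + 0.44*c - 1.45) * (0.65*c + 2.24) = -1.1765*c^5 - 2.4554*c^4 + 3.8009*c^3 - 5.6052*c^2 + 0.0431000000000001*c - 3.248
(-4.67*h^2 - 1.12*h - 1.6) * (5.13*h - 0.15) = -23.9571*h^3 - 5.0451*h^2 - 8.04*h + 0.24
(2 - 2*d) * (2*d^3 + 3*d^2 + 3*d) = -4*d^4 - 2*d^3 + 6*d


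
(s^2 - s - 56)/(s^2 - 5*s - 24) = (s + 7)/(s + 3)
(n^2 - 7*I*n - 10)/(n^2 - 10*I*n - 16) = (n - 5*I)/(n - 8*I)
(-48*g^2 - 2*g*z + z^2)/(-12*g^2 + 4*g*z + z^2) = (-8*g + z)/(-2*g + z)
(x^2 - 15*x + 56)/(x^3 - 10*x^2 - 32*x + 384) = (x - 7)/(x^2 - 2*x - 48)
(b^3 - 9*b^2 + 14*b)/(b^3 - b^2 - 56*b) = (-b^2 + 9*b - 14)/(-b^2 + b + 56)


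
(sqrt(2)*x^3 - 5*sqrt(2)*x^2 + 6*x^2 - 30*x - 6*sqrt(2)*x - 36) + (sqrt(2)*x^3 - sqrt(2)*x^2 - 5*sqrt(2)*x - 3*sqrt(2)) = 2*sqrt(2)*x^3 - 6*sqrt(2)*x^2 + 6*x^2 - 30*x - 11*sqrt(2)*x - 36 - 3*sqrt(2)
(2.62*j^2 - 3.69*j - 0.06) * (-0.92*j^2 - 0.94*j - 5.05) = -2.4104*j^4 + 0.932*j^3 - 9.7072*j^2 + 18.6909*j + 0.303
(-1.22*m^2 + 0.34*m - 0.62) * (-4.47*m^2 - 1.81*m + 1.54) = 5.4534*m^4 + 0.6884*m^3 + 0.2772*m^2 + 1.6458*m - 0.9548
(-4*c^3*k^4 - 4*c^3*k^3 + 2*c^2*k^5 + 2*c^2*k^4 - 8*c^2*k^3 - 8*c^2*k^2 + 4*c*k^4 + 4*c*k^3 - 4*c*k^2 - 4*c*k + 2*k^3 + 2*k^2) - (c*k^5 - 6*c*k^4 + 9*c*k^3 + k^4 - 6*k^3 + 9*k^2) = -4*c^3*k^4 - 4*c^3*k^3 + 2*c^2*k^5 + 2*c^2*k^4 - 8*c^2*k^3 - 8*c^2*k^2 - c*k^5 + 10*c*k^4 - 5*c*k^3 - 4*c*k^2 - 4*c*k - k^4 + 8*k^3 - 7*k^2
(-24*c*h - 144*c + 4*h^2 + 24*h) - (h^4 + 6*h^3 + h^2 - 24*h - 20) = -24*c*h - 144*c - h^4 - 6*h^3 + 3*h^2 + 48*h + 20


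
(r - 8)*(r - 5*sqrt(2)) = r^2 - 8*r - 5*sqrt(2)*r + 40*sqrt(2)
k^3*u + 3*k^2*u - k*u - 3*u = (k - 1)*(k + 3)*(k*u + u)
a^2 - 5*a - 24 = (a - 8)*(a + 3)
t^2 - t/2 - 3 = (t - 2)*(t + 3/2)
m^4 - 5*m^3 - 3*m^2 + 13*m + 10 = (m - 5)*(m - 2)*(m + 1)^2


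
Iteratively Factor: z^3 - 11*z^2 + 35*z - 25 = (z - 5)*(z^2 - 6*z + 5) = (z - 5)*(z - 1)*(z - 5)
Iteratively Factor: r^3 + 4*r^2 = (r + 4)*(r^2) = r*(r + 4)*(r)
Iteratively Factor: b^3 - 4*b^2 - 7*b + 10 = (b + 2)*(b^2 - 6*b + 5) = (b - 5)*(b + 2)*(b - 1)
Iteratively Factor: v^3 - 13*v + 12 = (v - 3)*(v^2 + 3*v - 4) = (v - 3)*(v - 1)*(v + 4)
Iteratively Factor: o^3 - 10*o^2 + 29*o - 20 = (o - 5)*(o^2 - 5*o + 4) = (o - 5)*(o - 4)*(o - 1)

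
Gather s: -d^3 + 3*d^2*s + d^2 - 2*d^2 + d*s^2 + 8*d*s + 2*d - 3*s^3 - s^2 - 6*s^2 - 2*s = -d^3 - d^2 + 2*d - 3*s^3 + s^2*(d - 7) + s*(3*d^2 + 8*d - 2)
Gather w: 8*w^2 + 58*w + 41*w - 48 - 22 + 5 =8*w^2 + 99*w - 65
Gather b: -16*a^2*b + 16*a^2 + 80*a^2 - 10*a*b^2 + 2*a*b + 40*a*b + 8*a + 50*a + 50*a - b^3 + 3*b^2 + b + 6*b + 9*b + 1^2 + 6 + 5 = 96*a^2 + 108*a - b^3 + b^2*(3 - 10*a) + b*(-16*a^2 + 42*a + 16) + 12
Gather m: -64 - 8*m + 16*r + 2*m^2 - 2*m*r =2*m^2 + m*(-2*r - 8) + 16*r - 64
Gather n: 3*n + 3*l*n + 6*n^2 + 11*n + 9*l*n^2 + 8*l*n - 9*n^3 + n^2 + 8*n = -9*n^3 + n^2*(9*l + 7) + n*(11*l + 22)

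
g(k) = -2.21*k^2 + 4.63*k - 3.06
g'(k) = 4.63 - 4.42*k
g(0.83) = -0.74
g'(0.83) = 0.96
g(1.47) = -1.03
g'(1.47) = -1.87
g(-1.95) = -20.49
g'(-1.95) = 13.25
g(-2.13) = -22.95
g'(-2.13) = 14.04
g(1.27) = -0.74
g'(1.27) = -0.98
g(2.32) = -4.21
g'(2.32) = -5.62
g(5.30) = -40.60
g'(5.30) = -18.80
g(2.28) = -3.99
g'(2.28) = -5.45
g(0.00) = -3.06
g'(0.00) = 4.63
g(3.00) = -9.06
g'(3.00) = -8.63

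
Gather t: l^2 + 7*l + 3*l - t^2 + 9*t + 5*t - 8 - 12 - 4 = l^2 + 10*l - t^2 + 14*t - 24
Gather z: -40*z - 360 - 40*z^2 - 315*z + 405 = -40*z^2 - 355*z + 45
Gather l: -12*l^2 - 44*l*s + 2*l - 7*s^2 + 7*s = -12*l^2 + l*(2 - 44*s) - 7*s^2 + 7*s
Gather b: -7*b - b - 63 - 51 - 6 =-8*b - 120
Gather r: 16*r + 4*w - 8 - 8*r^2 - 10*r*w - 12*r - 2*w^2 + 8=-8*r^2 + r*(4 - 10*w) - 2*w^2 + 4*w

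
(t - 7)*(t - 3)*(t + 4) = t^3 - 6*t^2 - 19*t + 84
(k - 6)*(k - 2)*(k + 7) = k^3 - k^2 - 44*k + 84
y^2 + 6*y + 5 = (y + 1)*(y + 5)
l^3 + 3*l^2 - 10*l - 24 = (l - 3)*(l + 2)*(l + 4)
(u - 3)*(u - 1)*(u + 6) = u^3 + 2*u^2 - 21*u + 18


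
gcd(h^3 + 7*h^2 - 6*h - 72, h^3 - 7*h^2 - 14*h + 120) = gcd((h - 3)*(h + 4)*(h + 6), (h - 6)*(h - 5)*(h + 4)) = h + 4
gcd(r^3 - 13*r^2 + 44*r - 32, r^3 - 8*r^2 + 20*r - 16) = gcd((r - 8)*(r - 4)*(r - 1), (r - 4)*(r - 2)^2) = r - 4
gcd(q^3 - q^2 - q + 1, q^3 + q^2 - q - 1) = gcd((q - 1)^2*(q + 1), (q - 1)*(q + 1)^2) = q^2 - 1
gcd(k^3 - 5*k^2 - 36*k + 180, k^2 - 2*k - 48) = k + 6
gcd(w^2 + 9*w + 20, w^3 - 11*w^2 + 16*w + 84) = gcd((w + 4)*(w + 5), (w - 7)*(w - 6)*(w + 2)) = 1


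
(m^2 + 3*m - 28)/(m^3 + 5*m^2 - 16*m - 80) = (m + 7)/(m^2 + 9*m + 20)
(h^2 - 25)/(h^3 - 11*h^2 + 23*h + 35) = (h + 5)/(h^2 - 6*h - 7)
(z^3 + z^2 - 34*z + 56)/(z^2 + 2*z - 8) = (z^2 + 3*z - 28)/(z + 4)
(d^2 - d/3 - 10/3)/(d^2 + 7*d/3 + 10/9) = 3*(d - 2)/(3*d + 2)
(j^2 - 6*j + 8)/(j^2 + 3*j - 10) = (j - 4)/(j + 5)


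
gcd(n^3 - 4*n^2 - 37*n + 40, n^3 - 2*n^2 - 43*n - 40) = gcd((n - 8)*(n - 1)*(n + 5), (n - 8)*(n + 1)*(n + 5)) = n^2 - 3*n - 40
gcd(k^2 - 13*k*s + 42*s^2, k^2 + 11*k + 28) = 1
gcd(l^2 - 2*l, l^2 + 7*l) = l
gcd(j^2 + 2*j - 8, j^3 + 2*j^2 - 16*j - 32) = j + 4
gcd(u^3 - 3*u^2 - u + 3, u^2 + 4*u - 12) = 1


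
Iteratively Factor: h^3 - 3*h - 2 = (h + 1)*(h^2 - h - 2) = (h - 2)*(h + 1)*(h + 1)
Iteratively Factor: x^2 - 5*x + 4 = (x - 4)*(x - 1)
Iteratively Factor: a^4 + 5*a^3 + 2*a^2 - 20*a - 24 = (a + 3)*(a^3 + 2*a^2 - 4*a - 8) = (a - 2)*(a + 3)*(a^2 + 4*a + 4) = (a - 2)*(a + 2)*(a + 3)*(a + 2)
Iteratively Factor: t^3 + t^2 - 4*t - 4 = (t + 2)*(t^2 - t - 2) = (t + 1)*(t + 2)*(t - 2)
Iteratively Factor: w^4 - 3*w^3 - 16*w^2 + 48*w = (w)*(w^3 - 3*w^2 - 16*w + 48) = w*(w - 4)*(w^2 + w - 12) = w*(w - 4)*(w - 3)*(w + 4)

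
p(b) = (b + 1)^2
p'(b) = 2*b + 2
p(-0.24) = 0.58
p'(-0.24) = 1.52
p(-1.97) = 0.94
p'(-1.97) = -1.94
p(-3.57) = 6.60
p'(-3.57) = -5.14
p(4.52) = 30.47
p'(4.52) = 11.04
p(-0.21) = 0.62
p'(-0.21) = 1.58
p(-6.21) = 27.14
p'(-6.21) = -10.42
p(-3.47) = 6.10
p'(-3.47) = -4.94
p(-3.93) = 8.58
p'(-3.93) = -5.86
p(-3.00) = 4.00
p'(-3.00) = -4.00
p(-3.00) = 4.00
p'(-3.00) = -4.00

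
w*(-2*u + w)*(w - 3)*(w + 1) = -2*u*w^3 + 4*u*w^2 + 6*u*w + w^4 - 2*w^3 - 3*w^2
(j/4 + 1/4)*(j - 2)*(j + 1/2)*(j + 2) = j^4/4 + 3*j^3/8 - 7*j^2/8 - 3*j/2 - 1/2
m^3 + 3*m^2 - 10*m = m*(m - 2)*(m + 5)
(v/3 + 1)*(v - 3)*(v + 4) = v^3/3 + 4*v^2/3 - 3*v - 12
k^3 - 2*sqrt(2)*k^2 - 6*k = k*(k - 3*sqrt(2))*(k + sqrt(2))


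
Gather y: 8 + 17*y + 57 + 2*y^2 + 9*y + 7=2*y^2 + 26*y + 72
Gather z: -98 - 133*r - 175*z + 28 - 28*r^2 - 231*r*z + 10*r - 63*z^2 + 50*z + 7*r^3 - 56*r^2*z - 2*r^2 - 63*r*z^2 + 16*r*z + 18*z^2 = 7*r^3 - 30*r^2 - 123*r + z^2*(-63*r - 45) + z*(-56*r^2 - 215*r - 125) - 70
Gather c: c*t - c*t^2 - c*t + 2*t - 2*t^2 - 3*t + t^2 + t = -c*t^2 - t^2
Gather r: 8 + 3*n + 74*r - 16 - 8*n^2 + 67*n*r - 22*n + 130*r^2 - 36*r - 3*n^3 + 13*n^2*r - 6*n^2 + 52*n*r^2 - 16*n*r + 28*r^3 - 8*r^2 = -3*n^3 - 14*n^2 - 19*n + 28*r^3 + r^2*(52*n + 122) + r*(13*n^2 + 51*n + 38) - 8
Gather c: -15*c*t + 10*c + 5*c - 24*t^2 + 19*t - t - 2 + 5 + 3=c*(15 - 15*t) - 24*t^2 + 18*t + 6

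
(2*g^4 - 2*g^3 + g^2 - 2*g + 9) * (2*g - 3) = 4*g^5 - 10*g^4 + 8*g^3 - 7*g^2 + 24*g - 27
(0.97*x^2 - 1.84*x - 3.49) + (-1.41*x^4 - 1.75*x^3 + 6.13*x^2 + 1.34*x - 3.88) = -1.41*x^4 - 1.75*x^3 + 7.1*x^2 - 0.5*x - 7.37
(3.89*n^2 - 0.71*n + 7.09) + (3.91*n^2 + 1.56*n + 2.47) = 7.8*n^2 + 0.85*n + 9.56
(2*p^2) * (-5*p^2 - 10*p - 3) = -10*p^4 - 20*p^3 - 6*p^2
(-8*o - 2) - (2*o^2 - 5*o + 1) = -2*o^2 - 3*o - 3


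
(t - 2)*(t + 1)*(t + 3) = t^3 + 2*t^2 - 5*t - 6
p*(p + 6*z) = p^2 + 6*p*z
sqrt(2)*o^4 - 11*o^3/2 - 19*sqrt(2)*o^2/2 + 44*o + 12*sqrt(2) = (o - 3*sqrt(2))*(o - 2*sqrt(2))*(o + 2*sqrt(2))*(sqrt(2)*o + 1/2)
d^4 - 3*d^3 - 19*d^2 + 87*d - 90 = (d - 3)^2*(d - 2)*(d + 5)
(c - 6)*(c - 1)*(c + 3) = c^3 - 4*c^2 - 15*c + 18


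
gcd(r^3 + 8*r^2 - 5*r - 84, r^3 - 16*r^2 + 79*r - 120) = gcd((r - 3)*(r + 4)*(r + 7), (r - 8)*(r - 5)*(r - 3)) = r - 3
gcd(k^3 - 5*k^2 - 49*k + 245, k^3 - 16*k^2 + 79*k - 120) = k - 5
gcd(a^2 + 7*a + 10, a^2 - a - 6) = a + 2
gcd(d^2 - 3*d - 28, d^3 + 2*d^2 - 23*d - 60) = d + 4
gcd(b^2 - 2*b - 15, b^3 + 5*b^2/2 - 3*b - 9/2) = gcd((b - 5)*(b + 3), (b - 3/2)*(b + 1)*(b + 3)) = b + 3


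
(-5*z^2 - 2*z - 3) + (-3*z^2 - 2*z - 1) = -8*z^2 - 4*z - 4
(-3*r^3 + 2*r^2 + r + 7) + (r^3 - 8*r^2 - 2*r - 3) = -2*r^3 - 6*r^2 - r + 4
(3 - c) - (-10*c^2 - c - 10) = 10*c^2 + 13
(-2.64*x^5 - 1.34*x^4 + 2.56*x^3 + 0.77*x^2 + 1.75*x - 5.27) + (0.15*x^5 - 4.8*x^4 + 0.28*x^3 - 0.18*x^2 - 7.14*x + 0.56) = -2.49*x^5 - 6.14*x^4 + 2.84*x^3 + 0.59*x^2 - 5.39*x - 4.71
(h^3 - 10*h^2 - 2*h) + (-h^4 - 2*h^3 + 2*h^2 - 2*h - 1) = -h^4 - h^3 - 8*h^2 - 4*h - 1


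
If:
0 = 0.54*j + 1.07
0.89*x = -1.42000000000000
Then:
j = -1.98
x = -1.60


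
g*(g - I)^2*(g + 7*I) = g^4 + 5*I*g^3 + 13*g^2 - 7*I*g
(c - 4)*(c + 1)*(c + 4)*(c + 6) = c^4 + 7*c^3 - 10*c^2 - 112*c - 96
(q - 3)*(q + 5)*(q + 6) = q^3 + 8*q^2 - 3*q - 90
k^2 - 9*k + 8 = (k - 8)*(k - 1)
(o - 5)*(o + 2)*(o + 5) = o^3 + 2*o^2 - 25*o - 50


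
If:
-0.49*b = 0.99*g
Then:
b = -2.02040816326531*g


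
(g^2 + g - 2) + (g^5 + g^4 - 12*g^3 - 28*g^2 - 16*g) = g^5 + g^4 - 12*g^3 - 27*g^2 - 15*g - 2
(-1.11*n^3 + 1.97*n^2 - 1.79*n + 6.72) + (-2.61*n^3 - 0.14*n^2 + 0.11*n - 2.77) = -3.72*n^3 + 1.83*n^2 - 1.68*n + 3.95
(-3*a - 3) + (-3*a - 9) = -6*a - 12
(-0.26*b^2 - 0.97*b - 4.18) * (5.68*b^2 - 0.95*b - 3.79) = -1.4768*b^4 - 5.2626*b^3 - 21.8355*b^2 + 7.6473*b + 15.8422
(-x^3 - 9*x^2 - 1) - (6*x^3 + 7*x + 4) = -7*x^3 - 9*x^2 - 7*x - 5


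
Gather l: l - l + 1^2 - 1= 0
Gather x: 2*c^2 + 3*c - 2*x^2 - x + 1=2*c^2 + 3*c - 2*x^2 - x + 1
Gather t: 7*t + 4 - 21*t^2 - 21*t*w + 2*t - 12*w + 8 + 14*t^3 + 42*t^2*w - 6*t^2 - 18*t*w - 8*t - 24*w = 14*t^3 + t^2*(42*w - 27) + t*(1 - 39*w) - 36*w + 12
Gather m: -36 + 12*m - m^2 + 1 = -m^2 + 12*m - 35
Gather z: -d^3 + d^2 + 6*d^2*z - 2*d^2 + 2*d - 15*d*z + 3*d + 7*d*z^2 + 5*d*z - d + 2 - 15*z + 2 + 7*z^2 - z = -d^3 - d^2 + 4*d + z^2*(7*d + 7) + z*(6*d^2 - 10*d - 16) + 4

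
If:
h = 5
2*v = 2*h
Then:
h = 5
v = 5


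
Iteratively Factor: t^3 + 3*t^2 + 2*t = (t + 2)*(t^2 + t) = t*(t + 2)*(t + 1)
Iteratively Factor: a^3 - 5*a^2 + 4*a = (a - 4)*(a^2 - a) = (a - 4)*(a - 1)*(a)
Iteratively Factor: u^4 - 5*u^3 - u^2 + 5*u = (u + 1)*(u^3 - 6*u^2 + 5*u) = (u - 1)*(u + 1)*(u^2 - 5*u) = (u - 5)*(u - 1)*(u + 1)*(u)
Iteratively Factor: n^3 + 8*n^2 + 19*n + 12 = (n + 4)*(n^2 + 4*n + 3) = (n + 1)*(n + 4)*(n + 3)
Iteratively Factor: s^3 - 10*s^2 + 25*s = (s - 5)*(s^2 - 5*s) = (s - 5)^2*(s)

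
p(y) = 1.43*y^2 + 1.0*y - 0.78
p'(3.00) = 9.58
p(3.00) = 15.09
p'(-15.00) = -41.90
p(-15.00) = 305.97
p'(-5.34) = -14.27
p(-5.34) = 34.66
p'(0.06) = 1.17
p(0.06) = -0.71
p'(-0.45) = -0.29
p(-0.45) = -0.94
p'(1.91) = 6.46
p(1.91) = 6.35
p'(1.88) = 6.38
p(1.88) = 6.15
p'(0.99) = 3.83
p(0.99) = 1.61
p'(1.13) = 4.23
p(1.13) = 2.18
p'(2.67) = 8.64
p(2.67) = 12.08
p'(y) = 2.86*y + 1.0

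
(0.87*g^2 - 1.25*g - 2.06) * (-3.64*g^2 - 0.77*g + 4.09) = -3.1668*g^4 + 3.8801*g^3 + 12.0192*g^2 - 3.5263*g - 8.4254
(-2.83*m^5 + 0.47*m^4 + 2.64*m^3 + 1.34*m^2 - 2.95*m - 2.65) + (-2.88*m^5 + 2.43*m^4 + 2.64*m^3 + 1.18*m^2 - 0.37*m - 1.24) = -5.71*m^5 + 2.9*m^4 + 5.28*m^3 + 2.52*m^2 - 3.32*m - 3.89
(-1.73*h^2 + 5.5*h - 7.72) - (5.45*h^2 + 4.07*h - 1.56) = -7.18*h^2 + 1.43*h - 6.16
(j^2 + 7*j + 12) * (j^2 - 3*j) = j^4 + 4*j^3 - 9*j^2 - 36*j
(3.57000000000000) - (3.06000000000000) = 0.510000000000000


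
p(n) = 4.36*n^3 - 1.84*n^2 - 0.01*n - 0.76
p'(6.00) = 448.79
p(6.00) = 874.70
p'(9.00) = 1026.35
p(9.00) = 3028.55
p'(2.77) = 90.16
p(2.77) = 77.76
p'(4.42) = 239.26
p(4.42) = 339.74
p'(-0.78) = 10.82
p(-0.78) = -3.94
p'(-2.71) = 106.02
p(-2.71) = -101.02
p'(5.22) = 337.19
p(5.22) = 569.20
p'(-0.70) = 8.98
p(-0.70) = -3.15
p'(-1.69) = 43.57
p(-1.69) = -27.04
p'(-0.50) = 5.10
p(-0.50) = -1.76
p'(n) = 13.08*n^2 - 3.68*n - 0.01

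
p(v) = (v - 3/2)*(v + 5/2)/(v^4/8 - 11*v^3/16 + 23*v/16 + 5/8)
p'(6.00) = -2.03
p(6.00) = 1.68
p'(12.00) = -0.03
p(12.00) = 0.11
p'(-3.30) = -0.04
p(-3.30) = 0.11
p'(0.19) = 7.58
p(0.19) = -3.94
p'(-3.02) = -0.09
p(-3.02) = 0.09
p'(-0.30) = 109.64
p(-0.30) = -18.56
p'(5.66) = -4.76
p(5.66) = 2.74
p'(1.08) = 1.90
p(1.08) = -1.01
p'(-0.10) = 25.08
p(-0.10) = -7.97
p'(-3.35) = -0.03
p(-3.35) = 0.11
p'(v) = (v - 3/2)*(v + 5/2)*(-v^3/2 + 33*v^2/16 - 23/16)/(v^4/8 - 11*v^3/16 + 23*v/16 + 5/8)^2 + (v - 3/2)/(v^4/8 - 11*v^3/16 + 23*v/16 + 5/8) + (v + 5/2)/(v^4/8 - 11*v^3/16 + 23*v/16 + 5/8)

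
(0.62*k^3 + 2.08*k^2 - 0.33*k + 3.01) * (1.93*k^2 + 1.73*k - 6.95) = 1.1966*k^5 + 5.087*k^4 - 1.3475*k^3 - 9.2176*k^2 + 7.5008*k - 20.9195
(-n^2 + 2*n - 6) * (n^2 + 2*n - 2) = -n^4 - 16*n + 12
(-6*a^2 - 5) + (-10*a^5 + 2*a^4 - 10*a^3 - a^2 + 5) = -10*a^5 + 2*a^4 - 10*a^3 - 7*a^2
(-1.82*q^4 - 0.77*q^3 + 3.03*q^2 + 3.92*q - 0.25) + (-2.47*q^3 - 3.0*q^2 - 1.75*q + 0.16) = -1.82*q^4 - 3.24*q^3 + 0.0299999999999998*q^2 + 2.17*q - 0.09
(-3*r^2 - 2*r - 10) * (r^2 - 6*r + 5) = -3*r^4 + 16*r^3 - 13*r^2 + 50*r - 50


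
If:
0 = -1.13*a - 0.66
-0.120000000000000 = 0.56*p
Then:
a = -0.58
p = -0.21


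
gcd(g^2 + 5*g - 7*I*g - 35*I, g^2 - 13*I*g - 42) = g - 7*I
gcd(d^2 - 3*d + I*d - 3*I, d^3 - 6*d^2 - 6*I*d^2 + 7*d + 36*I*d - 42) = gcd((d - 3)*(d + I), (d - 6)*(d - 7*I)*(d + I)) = d + I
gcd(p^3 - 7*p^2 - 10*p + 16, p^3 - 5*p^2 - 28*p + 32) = p^2 - 9*p + 8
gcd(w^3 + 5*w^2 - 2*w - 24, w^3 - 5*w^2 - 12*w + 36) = w^2 + w - 6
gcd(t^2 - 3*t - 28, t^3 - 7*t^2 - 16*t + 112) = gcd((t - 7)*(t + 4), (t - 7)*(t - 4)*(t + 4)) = t^2 - 3*t - 28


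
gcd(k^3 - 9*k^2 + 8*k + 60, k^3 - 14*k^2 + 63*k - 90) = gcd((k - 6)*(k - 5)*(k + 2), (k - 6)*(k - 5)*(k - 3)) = k^2 - 11*k + 30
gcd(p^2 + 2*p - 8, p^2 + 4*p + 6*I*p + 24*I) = p + 4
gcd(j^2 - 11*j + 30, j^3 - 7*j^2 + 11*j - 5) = j - 5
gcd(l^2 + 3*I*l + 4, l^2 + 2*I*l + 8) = l + 4*I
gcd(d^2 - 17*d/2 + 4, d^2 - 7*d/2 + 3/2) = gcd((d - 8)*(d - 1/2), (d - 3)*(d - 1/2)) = d - 1/2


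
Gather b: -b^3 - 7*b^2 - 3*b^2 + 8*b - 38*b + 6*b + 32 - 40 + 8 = -b^3 - 10*b^2 - 24*b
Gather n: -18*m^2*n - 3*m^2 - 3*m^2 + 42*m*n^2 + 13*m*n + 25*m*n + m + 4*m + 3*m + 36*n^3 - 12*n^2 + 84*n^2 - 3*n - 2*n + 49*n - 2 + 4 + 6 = -6*m^2 + 8*m + 36*n^3 + n^2*(42*m + 72) + n*(-18*m^2 + 38*m + 44) + 8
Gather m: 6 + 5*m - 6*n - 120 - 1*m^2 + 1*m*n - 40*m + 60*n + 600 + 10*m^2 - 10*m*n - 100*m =9*m^2 + m*(-9*n - 135) + 54*n + 486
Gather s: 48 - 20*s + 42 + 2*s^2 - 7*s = 2*s^2 - 27*s + 90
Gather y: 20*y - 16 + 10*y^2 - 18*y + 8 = 10*y^2 + 2*y - 8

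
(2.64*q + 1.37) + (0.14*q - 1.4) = 2.78*q - 0.0299999999999998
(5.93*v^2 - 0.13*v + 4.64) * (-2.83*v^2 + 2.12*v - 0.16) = -16.7819*v^4 + 12.9395*v^3 - 14.3556*v^2 + 9.8576*v - 0.7424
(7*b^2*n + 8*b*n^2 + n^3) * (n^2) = 7*b^2*n^3 + 8*b*n^4 + n^5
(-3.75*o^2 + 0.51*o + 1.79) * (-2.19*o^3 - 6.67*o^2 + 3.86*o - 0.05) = 8.2125*o^5 + 23.8956*o^4 - 21.7968*o^3 - 9.7832*o^2 + 6.8839*o - 0.0895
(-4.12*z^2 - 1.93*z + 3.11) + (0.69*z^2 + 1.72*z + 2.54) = -3.43*z^2 - 0.21*z + 5.65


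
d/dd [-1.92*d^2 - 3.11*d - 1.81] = -3.84*d - 3.11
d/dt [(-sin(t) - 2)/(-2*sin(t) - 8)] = cos(t)/(sin(t) + 4)^2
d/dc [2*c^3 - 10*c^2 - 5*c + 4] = 6*c^2 - 20*c - 5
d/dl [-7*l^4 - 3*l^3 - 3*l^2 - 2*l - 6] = -28*l^3 - 9*l^2 - 6*l - 2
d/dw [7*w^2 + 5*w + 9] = 14*w + 5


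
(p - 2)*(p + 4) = p^2 + 2*p - 8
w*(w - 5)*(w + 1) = w^3 - 4*w^2 - 5*w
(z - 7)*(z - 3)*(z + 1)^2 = z^4 - 8*z^3 + 2*z^2 + 32*z + 21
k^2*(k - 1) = k^3 - k^2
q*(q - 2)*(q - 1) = q^3 - 3*q^2 + 2*q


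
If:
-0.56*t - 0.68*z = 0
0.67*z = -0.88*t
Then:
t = 0.00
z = 0.00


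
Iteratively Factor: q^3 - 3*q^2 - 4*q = (q)*(q^2 - 3*q - 4) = q*(q - 4)*(q + 1)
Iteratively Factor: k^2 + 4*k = (k + 4)*(k)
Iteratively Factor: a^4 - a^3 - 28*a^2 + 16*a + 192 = (a - 4)*(a^3 + 3*a^2 - 16*a - 48) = (a - 4)*(a + 3)*(a^2 - 16) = (a - 4)*(a + 3)*(a + 4)*(a - 4)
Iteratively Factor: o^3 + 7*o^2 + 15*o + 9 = (o + 1)*(o^2 + 6*o + 9) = (o + 1)*(o + 3)*(o + 3)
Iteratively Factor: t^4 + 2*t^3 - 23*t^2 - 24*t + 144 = (t + 4)*(t^3 - 2*t^2 - 15*t + 36) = (t - 3)*(t + 4)*(t^2 + t - 12) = (t - 3)*(t + 4)^2*(t - 3)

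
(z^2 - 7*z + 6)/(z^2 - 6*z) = (z - 1)/z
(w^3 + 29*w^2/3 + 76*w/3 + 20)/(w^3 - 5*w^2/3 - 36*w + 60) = (3*w^2 + 11*w + 10)/(3*w^2 - 23*w + 30)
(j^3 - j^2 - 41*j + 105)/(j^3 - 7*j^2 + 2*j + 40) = (j^2 + 4*j - 21)/(j^2 - 2*j - 8)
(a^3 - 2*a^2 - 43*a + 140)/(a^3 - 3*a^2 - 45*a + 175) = (a - 4)/(a - 5)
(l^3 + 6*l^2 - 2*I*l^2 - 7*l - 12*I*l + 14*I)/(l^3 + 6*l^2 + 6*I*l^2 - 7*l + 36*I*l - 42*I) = (l - 2*I)/(l + 6*I)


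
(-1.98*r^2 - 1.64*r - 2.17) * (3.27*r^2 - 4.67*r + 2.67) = -6.4746*r^4 + 3.8838*r^3 - 4.7237*r^2 + 5.7551*r - 5.7939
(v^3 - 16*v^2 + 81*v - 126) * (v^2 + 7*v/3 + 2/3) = v^5 - 41*v^4/3 + 133*v^3/3 + 157*v^2/3 - 240*v - 84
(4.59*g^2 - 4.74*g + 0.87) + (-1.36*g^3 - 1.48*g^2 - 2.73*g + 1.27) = -1.36*g^3 + 3.11*g^2 - 7.47*g + 2.14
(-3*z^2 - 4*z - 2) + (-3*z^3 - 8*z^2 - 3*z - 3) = -3*z^3 - 11*z^2 - 7*z - 5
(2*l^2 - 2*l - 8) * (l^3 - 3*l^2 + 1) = 2*l^5 - 8*l^4 - 2*l^3 + 26*l^2 - 2*l - 8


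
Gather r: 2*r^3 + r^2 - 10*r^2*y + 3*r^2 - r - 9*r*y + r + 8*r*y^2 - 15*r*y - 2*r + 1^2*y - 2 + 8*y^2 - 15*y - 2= 2*r^3 + r^2*(4 - 10*y) + r*(8*y^2 - 24*y - 2) + 8*y^2 - 14*y - 4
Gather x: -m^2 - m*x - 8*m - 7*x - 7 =-m^2 - 8*m + x*(-m - 7) - 7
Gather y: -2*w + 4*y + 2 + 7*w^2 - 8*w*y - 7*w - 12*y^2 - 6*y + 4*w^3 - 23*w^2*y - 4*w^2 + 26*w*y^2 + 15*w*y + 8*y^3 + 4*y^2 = 4*w^3 + 3*w^2 - 9*w + 8*y^3 + y^2*(26*w - 8) + y*(-23*w^2 + 7*w - 2) + 2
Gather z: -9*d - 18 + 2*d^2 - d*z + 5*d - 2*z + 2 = 2*d^2 - 4*d + z*(-d - 2) - 16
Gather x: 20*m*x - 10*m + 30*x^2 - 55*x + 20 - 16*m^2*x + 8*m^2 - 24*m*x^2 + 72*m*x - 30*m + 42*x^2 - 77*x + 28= 8*m^2 - 40*m + x^2*(72 - 24*m) + x*(-16*m^2 + 92*m - 132) + 48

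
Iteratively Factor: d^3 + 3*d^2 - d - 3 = (d + 1)*(d^2 + 2*d - 3) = (d - 1)*(d + 1)*(d + 3)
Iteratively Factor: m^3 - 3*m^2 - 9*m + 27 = (m + 3)*(m^2 - 6*m + 9) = (m - 3)*(m + 3)*(m - 3)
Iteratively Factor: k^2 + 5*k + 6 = (k + 3)*(k + 2)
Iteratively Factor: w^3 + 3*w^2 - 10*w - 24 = (w + 4)*(w^2 - w - 6) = (w + 2)*(w + 4)*(w - 3)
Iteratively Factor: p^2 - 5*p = (p)*(p - 5)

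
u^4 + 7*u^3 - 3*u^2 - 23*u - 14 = (u - 2)*(u + 1)^2*(u + 7)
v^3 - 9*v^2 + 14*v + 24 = (v - 6)*(v - 4)*(v + 1)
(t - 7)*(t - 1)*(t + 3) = t^3 - 5*t^2 - 17*t + 21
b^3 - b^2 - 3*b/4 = b*(b - 3/2)*(b + 1/2)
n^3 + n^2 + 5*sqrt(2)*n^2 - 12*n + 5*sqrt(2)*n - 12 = (n + 1)*(n - sqrt(2))*(n + 6*sqrt(2))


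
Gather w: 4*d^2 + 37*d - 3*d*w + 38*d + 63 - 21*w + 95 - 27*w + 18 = 4*d^2 + 75*d + w*(-3*d - 48) + 176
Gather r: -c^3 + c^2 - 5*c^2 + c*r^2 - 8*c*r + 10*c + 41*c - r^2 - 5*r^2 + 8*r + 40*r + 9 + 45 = -c^3 - 4*c^2 + 51*c + r^2*(c - 6) + r*(48 - 8*c) + 54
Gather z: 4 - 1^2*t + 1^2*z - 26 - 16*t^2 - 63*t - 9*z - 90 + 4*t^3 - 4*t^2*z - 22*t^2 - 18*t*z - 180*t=4*t^3 - 38*t^2 - 244*t + z*(-4*t^2 - 18*t - 8) - 112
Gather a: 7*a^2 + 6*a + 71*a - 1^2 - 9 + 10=7*a^2 + 77*a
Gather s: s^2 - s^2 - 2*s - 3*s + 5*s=0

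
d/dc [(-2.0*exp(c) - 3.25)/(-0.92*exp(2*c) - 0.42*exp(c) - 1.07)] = (-1.84*exp(2*c) - 5.98*exp(c) + 0.775)*exp(c)/(0.8464*exp(4*c) + 0.7728*exp(3*c) + 2.1452*exp(2*c) + 0.8988*exp(c) + 1.1449)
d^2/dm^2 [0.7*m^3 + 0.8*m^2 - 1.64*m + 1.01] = 4.2*m + 1.6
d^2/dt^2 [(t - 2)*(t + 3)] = 2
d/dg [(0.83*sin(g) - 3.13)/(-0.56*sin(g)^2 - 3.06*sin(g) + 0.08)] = (0.4648*sin(g)^2 - 3.5056*sin(g) - 9.5114)*cos(g)/(0.3136*sin(g)^4 + 3.4272*sin(g)^3 + 9.274*sin(g)^2 - 0.4896*sin(g) + 0.0064)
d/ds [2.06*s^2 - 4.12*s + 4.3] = 4.12*s - 4.12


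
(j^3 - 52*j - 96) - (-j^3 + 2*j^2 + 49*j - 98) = 2*j^3 - 2*j^2 - 101*j + 2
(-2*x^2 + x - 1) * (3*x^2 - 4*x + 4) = -6*x^4 + 11*x^3 - 15*x^2 + 8*x - 4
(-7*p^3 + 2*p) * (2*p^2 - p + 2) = -14*p^5 + 7*p^4 - 10*p^3 - 2*p^2 + 4*p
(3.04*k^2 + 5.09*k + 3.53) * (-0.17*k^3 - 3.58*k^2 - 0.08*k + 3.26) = -0.5168*k^5 - 11.7485*k^4 - 19.0655*k^3 - 3.1342*k^2 + 16.311*k + 11.5078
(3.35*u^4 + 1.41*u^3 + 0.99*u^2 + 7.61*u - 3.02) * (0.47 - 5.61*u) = -18.7935*u^5 - 6.3356*u^4 - 4.8912*u^3 - 42.2268*u^2 + 20.5189*u - 1.4194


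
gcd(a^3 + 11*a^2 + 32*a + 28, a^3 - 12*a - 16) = a^2 + 4*a + 4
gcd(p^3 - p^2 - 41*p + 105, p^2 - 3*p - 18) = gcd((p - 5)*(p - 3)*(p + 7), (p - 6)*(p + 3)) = 1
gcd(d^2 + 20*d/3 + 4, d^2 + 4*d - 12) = d + 6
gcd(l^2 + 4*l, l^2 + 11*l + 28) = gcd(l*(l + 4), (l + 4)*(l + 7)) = l + 4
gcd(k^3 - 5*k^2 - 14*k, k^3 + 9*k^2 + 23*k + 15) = 1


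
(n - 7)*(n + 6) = n^2 - n - 42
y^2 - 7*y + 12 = (y - 4)*(y - 3)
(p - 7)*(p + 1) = p^2 - 6*p - 7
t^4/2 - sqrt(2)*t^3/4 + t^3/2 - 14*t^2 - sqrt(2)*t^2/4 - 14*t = t*(t/2 + 1/2)*(t - 4*sqrt(2))*(t + 7*sqrt(2)/2)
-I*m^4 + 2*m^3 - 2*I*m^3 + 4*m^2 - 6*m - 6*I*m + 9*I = (m + 3)*(m - I)*(m + 3*I)*(-I*m + I)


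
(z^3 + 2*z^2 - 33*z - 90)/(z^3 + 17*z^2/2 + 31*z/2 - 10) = 2*(z^2 - 3*z - 18)/(2*z^2 + 7*z - 4)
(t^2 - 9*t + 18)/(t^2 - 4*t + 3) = (t - 6)/(t - 1)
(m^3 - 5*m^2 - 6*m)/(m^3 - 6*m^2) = (m + 1)/m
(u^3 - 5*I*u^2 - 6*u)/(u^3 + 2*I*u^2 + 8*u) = (u - 3*I)/(u + 4*I)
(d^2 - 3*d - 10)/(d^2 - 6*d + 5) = (d + 2)/(d - 1)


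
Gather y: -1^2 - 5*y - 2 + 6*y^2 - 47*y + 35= 6*y^2 - 52*y + 32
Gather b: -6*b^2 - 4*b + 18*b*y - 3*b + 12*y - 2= -6*b^2 + b*(18*y - 7) + 12*y - 2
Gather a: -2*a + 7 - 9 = -2*a - 2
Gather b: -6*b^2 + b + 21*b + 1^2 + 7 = -6*b^2 + 22*b + 8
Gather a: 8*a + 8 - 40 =8*a - 32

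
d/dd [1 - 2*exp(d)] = -2*exp(d)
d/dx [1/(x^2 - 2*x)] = 2*(1 - x)/(x^2*(x - 2)^2)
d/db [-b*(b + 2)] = -2*b - 2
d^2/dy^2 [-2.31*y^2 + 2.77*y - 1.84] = -4.62000000000000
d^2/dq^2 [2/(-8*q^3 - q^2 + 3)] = 4*(-4*q^2*(12*q + 1)^2 + (24*q + 1)*(8*q^3 + q^2 - 3))/(8*q^3 + q^2 - 3)^3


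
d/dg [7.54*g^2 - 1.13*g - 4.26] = 15.08*g - 1.13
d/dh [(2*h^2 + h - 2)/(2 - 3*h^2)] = (3*h^2 - 4*h + 2)/(9*h^4 - 12*h^2 + 4)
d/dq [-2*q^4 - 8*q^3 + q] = -8*q^3 - 24*q^2 + 1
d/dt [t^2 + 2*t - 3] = 2*t + 2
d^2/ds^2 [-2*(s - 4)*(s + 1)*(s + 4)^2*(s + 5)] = -40*s^3 - 240*s^2 - 156*s + 560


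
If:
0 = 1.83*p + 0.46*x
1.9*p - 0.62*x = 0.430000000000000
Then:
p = 0.10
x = -0.39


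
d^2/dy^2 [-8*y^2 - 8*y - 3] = -16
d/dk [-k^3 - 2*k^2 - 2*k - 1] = -3*k^2 - 4*k - 2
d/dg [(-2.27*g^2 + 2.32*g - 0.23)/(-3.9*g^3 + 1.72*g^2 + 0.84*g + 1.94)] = (-8.853*g^4 + 18.096*g^3 - 8.5882*g^2 - 8.0164*g + 4.694)/(15.21*g^6 - 13.416*g^5 - 3.5936*g^4 - 12.2424*g^3 + 7.3792*g^2 + 3.2592*g + 3.7636)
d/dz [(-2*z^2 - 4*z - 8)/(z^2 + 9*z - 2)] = 2*(-7*z^2 + 12*z + 40)/(z^4 + 18*z^3 + 77*z^2 - 36*z + 4)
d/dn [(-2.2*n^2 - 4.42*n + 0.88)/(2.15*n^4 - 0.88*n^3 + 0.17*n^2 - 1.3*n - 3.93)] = (9.46*n^5 + 26.573*n^4 - 15.3472*n^3 + 5.9346*n^2 + 16.9928*n + 18.5146)/(4.6225*n^8 - 3.784*n^7 + 1.5054*n^6 - 5.8892*n^5 - 14.5821*n^4 + 6.4748*n^3 + 0.3538*n^2 + 10.218*n + 15.4449)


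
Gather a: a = a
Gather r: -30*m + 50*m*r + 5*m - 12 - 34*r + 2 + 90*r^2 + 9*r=-25*m + 90*r^2 + r*(50*m - 25) - 10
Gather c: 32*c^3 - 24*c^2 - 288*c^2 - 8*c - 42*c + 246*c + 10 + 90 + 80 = 32*c^3 - 312*c^2 + 196*c + 180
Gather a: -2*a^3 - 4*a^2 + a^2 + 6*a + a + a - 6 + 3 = -2*a^3 - 3*a^2 + 8*a - 3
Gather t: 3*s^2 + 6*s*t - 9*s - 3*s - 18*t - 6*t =3*s^2 - 12*s + t*(6*s - 24)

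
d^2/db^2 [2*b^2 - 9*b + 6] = 4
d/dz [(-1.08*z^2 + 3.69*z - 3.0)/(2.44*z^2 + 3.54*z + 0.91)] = (-12.8268*z^2 + 12.6744*z + 13.9779)/(5.9536*z^4 + 17.2752*z^3 + 16.9724*z^2 + 6.4428*z + 0.8281)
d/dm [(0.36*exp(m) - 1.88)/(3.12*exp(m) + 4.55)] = 7.5036*exp(m)/(3.12*exp(m) + 4.55)^2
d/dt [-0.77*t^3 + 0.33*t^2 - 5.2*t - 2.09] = -2.31*t^2 + 0.66*t - 5.2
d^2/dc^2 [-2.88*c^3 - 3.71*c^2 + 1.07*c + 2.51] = -17.28*c - 7.42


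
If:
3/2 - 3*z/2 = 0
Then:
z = 1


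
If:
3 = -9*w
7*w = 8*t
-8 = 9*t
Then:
No Solution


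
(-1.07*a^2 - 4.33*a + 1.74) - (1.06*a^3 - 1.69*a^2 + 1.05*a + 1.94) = -1.06*a^3 + 0.62*a^2 - 5.38*a - 0.2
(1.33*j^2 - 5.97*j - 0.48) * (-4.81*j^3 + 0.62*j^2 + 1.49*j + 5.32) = -6.3973*j^5 + 29.5403*j^4 + 0.5891*j^3 - 2.1173*j^2 - 32.4756*j - 2.5536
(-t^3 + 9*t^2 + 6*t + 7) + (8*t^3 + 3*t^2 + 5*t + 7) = 7*t^3 + 12*t^2 + 11*t + 14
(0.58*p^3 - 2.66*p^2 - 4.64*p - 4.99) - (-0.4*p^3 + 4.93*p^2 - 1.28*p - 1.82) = 0.98*p^3 - 7.59*p^2 - 3.36*p - 3.17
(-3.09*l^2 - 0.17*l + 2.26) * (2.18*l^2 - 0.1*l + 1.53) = -6.7362*l^4 - 0.0616*l^3 + 0.216100000000001*l^2 - 0.4861*l + 3.4578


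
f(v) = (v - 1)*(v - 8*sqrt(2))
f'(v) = 2*v - 8*sqrt(2) - 1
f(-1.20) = 27.53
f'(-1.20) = -14.71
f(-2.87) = 54.89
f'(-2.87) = -18.05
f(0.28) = 7.94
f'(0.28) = -11.75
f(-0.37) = 16.01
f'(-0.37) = -13.05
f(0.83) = 1.78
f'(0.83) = -10.65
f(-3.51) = 66.85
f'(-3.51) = -19.33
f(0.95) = 0.52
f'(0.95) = -10.41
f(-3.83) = 73.14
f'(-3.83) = -19.97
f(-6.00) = 121.20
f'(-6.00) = -24.31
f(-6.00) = 121.20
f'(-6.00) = -24.31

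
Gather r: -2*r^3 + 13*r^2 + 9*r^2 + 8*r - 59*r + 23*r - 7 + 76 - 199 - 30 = -2*r^3 + 22*r^2 - 28*r - 160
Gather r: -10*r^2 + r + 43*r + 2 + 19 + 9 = -10*r^2 + 44*r + 30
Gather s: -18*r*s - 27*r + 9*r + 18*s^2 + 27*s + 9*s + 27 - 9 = -18*r + 18*s^2 + s*(36 - 18*r) + 18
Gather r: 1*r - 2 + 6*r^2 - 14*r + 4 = 6*r^2 - 13*r + 2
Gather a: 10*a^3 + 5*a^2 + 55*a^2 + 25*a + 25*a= 10*a^3 + 60*a^2 + 50*a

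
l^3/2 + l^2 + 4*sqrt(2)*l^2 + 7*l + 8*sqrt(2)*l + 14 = (l/2 + sqrt(2)/2)*(l + 2)*(l + 7*sqrt(2))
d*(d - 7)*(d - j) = d^3 - d^2*j - 7*d^2 + 7*d*j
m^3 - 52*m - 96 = (m - 8)*(m + 2)*(m + 6)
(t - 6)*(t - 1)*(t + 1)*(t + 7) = t^4 + t^3 - 43*t^2 - t + 42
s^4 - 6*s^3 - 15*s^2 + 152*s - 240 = (s - 4)^2*(s - 3)*(s + 5)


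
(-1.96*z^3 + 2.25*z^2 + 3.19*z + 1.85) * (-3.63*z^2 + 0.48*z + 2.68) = 7.1148*z^5 - 9.1083*z^4 - 15.7525*z^3 + 0.8457*z^2 + 9.4372*z + 4.958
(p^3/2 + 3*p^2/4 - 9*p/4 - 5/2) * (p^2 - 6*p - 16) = p^5/2 - 9*p^4/4 - 59*p^3/4 - p^2 + 51*p + 40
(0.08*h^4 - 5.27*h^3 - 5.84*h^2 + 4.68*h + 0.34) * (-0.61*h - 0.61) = -0.0488*h^5 + 3.1659*h^4 + 6.7771*h^3 + 0.7076*h^2 - 3.0622*h - 0.2074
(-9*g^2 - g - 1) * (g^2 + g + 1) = -9*g^4 - 10*g^3 - 11*g^2 - 2*g - 1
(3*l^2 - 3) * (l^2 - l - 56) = 3*l^4 - 3*l^3 - 171*l^2 + 3*l + 168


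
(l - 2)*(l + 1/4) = l^2 - 7*l/4 - 1/2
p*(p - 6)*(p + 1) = p^3 - 5*p^2 - 6*p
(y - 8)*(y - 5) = y^2 - 13*y + 40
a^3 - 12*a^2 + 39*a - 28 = (a - 7)*(a - 4)*(a - 1)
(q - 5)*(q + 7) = q^2 + 2*q - 35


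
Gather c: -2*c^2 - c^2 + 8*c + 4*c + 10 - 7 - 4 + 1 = -3*c^2 + 12*c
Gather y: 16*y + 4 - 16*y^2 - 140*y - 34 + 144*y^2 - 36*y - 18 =128*y^2 - 160*y - 48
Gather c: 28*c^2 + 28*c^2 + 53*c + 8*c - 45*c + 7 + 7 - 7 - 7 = 56*c^2 + 16*c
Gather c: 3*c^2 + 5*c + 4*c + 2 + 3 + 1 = 3*c^2 + 9*c + 6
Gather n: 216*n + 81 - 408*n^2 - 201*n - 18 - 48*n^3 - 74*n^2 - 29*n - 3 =-48*n^3 - 482*n^2 - 14*n + 60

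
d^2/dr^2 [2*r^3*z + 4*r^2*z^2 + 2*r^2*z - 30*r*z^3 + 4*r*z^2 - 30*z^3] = 4*z*(3*r + 2*z + 1)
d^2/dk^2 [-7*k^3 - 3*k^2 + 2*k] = -42*k - 6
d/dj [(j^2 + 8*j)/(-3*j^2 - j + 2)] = (23*j^2 + 4*j + 16)/(9*j^4 + 6*j^3 - 11*j^2 - 4*j + 4)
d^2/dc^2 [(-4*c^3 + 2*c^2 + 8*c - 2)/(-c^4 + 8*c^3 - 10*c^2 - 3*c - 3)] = 4*(2*c^9 - 3*c^8 - 60*c^7 + 330*c^6 - 918*c^5 + 1722*c^4 - 1190*c^3 - 222*c^2 + 576*c + 6)/(c^12 - 24*c^11 + 222*c^10 - 983*c^9 + 2085*c^8 - 1788*c^7 + 343*c^6 - 702*c^5 + 765*c^4 + 351*c^3 + 351*c^2 + 81*c + 27)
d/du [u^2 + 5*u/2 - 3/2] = 2*u + 5/2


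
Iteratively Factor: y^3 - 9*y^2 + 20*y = (y - 5)*(y^2 - 4*y) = y*(y - 5)*(y - 4)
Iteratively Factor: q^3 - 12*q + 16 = (q + 4)*(q^2 - 4*q + 4) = (q - 2)*(q + 4)*(q - 2)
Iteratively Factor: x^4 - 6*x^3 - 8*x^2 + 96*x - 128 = (x - 4)*(x^3 - 2*x^2 - 16*x + 32) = (x - 4)*(x - 2)*(x^2 - 16) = (x - 4)*(x - 2)*(x + 4)*(x - 4)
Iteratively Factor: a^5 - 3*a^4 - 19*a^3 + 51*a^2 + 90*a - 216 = (a - 4)*(a^4 + a^3 - 15*a^2 - 9*a + 54) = (a - 4)*(a - 2)*(a^3 + 3*a^2 - 9*a - 27) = (a - 4)*(a - 3)*(a - 2)*(a^2 + 6*a + 9) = (a - 4)*(a - 3)*(a - 2)*(a + 3)*(a + 3)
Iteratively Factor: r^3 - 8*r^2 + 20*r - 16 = (r - 4)*(r^2 - 4*r + 4) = (r - 4)*(r - 2)*(r - 2)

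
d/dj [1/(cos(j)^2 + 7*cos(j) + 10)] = (2*cos(j) + 7)*sin(j)/(cos(j)^2 + 7*cos(j) + 10)^2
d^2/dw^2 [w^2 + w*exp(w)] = w*exp(w) + 2*exp(w) + 2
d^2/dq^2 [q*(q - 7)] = 2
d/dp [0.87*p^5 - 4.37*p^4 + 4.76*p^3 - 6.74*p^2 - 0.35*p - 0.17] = 4.35*p^4 - 17.48*p^3 + 14.28*p^2 - 13.48*p - 0.35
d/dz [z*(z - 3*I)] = 2*z - 3*I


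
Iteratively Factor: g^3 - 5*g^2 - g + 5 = (g - 5)*(g^2 - 1) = (g - 5)*(g + 1)*(g - 1)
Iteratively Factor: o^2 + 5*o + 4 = (o + 4)*(o + 1)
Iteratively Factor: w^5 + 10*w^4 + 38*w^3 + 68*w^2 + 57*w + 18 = (w + 1)*(w^4 + 9*w^3 + 29*w^2 + 39*w + 18) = (w + 1)*(w + 2)*(w^3 + 7*w^2 + 15*w + 9) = (w + 1)*(w + 2)*(w + 3)*(w^2 + 4*w + 3) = (w + 1)^2*(w + 2)*(w + 3)*(w + 3)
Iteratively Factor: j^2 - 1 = (j - 1)*(j + 1)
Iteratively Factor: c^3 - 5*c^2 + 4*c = (c - 4)*(c^2 - c) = c*(c - 4)*(c - 1)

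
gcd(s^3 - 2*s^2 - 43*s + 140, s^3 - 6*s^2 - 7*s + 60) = s^2 - 9*s + 20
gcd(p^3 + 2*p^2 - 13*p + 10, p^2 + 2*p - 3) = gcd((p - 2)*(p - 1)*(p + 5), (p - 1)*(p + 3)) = p - 1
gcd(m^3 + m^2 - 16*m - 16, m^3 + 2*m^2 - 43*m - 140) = m + 4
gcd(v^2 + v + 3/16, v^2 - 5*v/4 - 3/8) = v + 1/4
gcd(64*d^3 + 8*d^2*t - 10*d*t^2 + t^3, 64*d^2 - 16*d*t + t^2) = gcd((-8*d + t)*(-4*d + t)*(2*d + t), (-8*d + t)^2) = -8*d + t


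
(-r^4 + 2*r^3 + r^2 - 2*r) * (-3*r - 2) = 3*r^5 - 4*r^4 - 7*r^3 + 4*r^2 + 4*r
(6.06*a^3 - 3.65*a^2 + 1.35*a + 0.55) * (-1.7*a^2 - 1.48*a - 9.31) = -10.302*a^5 - 2.7638*a^4 - 53.3116*a^3 + 31.0485*a^2 - 13.3825*a - 5.1205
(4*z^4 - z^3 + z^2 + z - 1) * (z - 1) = 4*z^5 - 5*z^4 + 2*z^3 - 2*z + 1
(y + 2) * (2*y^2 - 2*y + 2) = 2*y^3 + 2*y^2 - 2*y + 4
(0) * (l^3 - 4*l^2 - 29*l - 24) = 0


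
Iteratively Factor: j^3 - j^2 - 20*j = (j - 5)*(j^2 + 4*j) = (j - 5)*(j + 4)*(j)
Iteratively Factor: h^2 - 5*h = (h - 5)*(h)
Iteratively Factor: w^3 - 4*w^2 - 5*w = (w + 1)*(w^2 - 5*w) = (w - 5)*(w + 1)*(w)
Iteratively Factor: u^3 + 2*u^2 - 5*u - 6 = (u + 1)*(u^2 + u - 6) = (u - 2)*(u + 1)*(u + 3)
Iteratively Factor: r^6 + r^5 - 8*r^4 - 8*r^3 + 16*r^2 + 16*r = (r + 1)*(r^5 - 8*r^3 + 16*r) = r*(r + 1)*(r^4 - 8*r^2 + 16) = r*(r + 1)*(r + 2)*(r^3 - 2*r^2 - 4*r + 8) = r*(r + 1)*(r + 2)^2*(r^2 - 4*r + 4) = r*(r - 2)*(r + 1)*(r + 2)^2*(r - 2)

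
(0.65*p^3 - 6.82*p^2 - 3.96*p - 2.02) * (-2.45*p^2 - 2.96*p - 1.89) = -1.5925*p^5 + 14.785*p^4 + 28.6607*p^3 + 29.5604*p^2 + 13.4636*p + 3.8178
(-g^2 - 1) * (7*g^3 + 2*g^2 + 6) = -7*g^5 - 2*g^4 - 7*g^3 - 8*g^2 - 6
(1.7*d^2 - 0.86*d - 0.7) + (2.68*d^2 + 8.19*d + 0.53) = 4.38*d^2 + 7.33*d - 0.17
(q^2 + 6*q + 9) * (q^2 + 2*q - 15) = q^4 + 8*q^3 + 6*q^2 - 72*q - 135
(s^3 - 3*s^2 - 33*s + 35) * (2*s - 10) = 2*s^4 - 16*s^3 - 36*s^2 + 400*s - 350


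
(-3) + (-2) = -5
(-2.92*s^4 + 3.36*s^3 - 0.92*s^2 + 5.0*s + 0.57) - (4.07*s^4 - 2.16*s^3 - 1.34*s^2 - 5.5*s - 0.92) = -6.99*s^4 + 5.52*s^3 + 0.42*s^2 + 10.5*s + 1.49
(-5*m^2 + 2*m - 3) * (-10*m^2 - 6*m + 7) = 50*m^4 + 10*m^3 - 17*m^2 + 32*m - 21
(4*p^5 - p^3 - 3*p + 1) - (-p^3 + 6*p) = 4*p^5 - 9*p + 1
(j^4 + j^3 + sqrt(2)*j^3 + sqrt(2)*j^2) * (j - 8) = j^5 - 7*j^4 + sqrt(2)*j^4 - 7*sqrt(2)*j^3 - 8*j^3 - 8*sqrt(2)*j^2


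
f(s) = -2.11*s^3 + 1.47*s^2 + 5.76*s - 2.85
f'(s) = -6.33*s^2 + 2.94*s + 5.76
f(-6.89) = 717.39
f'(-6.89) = -314.99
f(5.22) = -232.85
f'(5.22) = -151.38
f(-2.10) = 11.08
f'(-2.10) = -28.33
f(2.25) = -6.48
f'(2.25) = -19.67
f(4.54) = -143.85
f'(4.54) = -111.36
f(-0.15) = -3.67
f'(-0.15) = 5.18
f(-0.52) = -5.15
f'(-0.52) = 2.52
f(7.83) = -880.53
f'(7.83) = -359.31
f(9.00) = -1370.13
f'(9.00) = -480.51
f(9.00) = -1370.13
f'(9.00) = -480.51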